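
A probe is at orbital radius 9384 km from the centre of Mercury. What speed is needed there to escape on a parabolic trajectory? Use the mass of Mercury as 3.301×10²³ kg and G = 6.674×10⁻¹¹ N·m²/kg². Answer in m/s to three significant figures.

μ = GM = 6.674×10⁻¹¹ × 3.301×10²³ = 2.203×10¹³ m³/s².
r = 9384 km = 9.384×10⁶ m.
Escape speed v_esc = √(2μ/r) = √(2 × 2.203×10¹³ / 9.384×10⁶) = √(4.695×10⁶) = 2167 m/s.

v_esc ≈ 2170 m/s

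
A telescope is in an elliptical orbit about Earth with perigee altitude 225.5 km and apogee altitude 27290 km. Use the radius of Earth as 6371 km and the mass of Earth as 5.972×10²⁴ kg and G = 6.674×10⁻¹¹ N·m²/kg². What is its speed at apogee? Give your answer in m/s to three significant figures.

v ≈ 1970 m/s

μ = GM = 6.674×10⁻¹¹ × 5.972×10²⁴ = 3.986×10¹⁴ m³/s².
r_p = 6371 + 225.5 = 6596.5 km = 6.5965×10⁶ m.
r_a = 6371 + 27290 = 33661 km = 3.3661×10⁷ m.
Semi-major axis a = (r_p + r_a)/2 = 20129 km = 2.013×10⁷ m.
Vis-viva: v² = μ(2/r − 1/a) = 3.986×10¹⁴ × (5.942×10⁻⁸ − 4.968×10⁻⁸) = 3.880×10⁶ m²/s².
v = 1970 m/s.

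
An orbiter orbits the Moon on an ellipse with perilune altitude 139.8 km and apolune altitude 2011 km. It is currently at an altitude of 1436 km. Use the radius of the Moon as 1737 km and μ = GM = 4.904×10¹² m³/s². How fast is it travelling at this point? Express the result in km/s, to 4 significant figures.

r_p = 1737 + 139.8 = 1876.8 km = 1.8768×10⁶ m.
r_a = 1737 + 2011 = 3748.0 km = 3.7480×10⁶ m.
r = 1737 + 1436 = 3173.0 km = 3.173×10⁶ m.
Semi-major axis a = (r_p + r_a)/2 = 2812.4 km = 2.812×10⁶ m.
Vis-viva: v² = μ(2/r − 1/a) = 4.904×10¹² × (6.303×10⁻⁷ − 3.556×10⁻⁷) = 1.347×10⁶ m²/s².
v = 1161 m/s = 1.161 km/s.

v ≈ 1.161 km/s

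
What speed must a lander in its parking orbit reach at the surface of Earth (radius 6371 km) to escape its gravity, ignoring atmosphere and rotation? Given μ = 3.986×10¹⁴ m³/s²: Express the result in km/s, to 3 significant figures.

v_esc ≈ 11.2 km/s

r = R = 6.371×10⁶ m.
Escape speed v_esc = √(2μ/r) = √(2 × 3.986×10¹⁴ / 6.371×10⁶) = √(1.251×10⁸) = 11190 m/s.
= 11.19 km/s.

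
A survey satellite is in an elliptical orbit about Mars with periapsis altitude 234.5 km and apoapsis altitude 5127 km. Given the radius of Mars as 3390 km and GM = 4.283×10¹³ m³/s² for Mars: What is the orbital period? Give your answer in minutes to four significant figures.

T ≈ 239.3 minutes

r_p = 3390 + 234.5 = 3624.5 km = 3.6245×10⁶ m.
r_a = 3390 + 5127 = 8517.0 km = 8.5170×10⁶ m.
Semi-major axis a = (r_p + r_a)/2 = (3624.5 + 8517.0)/2 = 6070.8 km = 6.071×10⁶ m.
By Kepler's third law T = 2π√(a³/μ) = 2π × 2.286×10³ = 1.436×10⁴ s.
= 239.3 minutes.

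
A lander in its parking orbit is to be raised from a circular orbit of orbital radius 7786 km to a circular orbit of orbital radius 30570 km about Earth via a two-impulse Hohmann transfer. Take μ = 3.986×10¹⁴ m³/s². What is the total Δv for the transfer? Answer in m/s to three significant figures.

Δv_total ≈ 3190 m/s

r₁ = 7786 km = 7.786×10⁶ m.
r₂ = 30570 km = 3.057×10⁷ m.
Transfer ellipse a_t = (r₁ + r₂)/2 = 1.918×10⁷ m.
At r₁: circular v_c1 = √(μ/r₁) = 7155 m/s; transfer-perigee v_p = √[μ(2/r₁ − 1/a_t)] = 9034 m/s.
Δv₁ = v_p − v_c1 = 1879 m/s.
At r₂: circular v_c2 = √(μ/r₂) = 3611 m/s; transfer-apogee v_a = √[μ(2/r₂ − 1/a_t)] = 2301 m/s.
Δv₂ = v_c2 − v_a = 1310 m/s.
Total Δv = Δv₁ + Δv₂ = 3189 m/s.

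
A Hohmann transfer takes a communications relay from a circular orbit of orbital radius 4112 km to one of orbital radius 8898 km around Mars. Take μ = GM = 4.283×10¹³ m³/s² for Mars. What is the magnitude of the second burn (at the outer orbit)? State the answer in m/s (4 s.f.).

r₁ = 4112 km = 4.112×10⁶ m.
r₂ = 8898 km = 8.898×10⁶ m.
Transfer ellipse a_t = (r₁ + r₂)/2 = 6.505×10⁶ m.
At r₁: circular v_c1 = √(μ/r₁) = 3227 m/s; transfer-periapsis v_p = √[μ(2/r₁ − 1/a_t)] = 3775 m/s.
At r₂: circular v_c2 = √(μ/r₂) = 2194 m/s; transfer-apoapsis v_a = √[μ(2/r₂ − 1/a_t)] = 1744 m/s.
Δv₂ = v_c2 − v_a = 449.6 m/s.

Δv ≈ 449.6 m/s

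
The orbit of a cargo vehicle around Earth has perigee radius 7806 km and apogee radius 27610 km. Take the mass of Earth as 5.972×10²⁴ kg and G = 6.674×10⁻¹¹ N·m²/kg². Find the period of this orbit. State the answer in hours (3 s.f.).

T ≈ 6.51 hours

μ = GM = 6.674×10⁻¹¹ × 5.972×10²⁴ = 3.986×10¹⁴ m³/s².
Semi-major axis a = (r_p + r_a)/2 = (7806.0 + 27610)/2 = 17708 km = 1.771×10⁷ m.
By Kepler's third law T = 2π√(a³/μ) = 2π × 3.733×10³ = 2.345×10⁴ s.
= 6.514 hours.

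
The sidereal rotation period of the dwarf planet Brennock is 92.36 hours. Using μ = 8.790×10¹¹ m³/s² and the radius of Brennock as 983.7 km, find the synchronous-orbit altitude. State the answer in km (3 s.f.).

T = 92.36 hours = 3.325×10⁵ s.
A synchronous orbit has period T, so by Kepler's third law a = (μT²/4π²)^(1/3).
μT²/4π² = 8.790×10¹¹ × (3.325×10⁵)² / 39.48 = 2.462×10²¹ m³.
a = 1.350×10⁷ m = 13502 km.
Altitude h = a − R = 13502 − 983.7 = 12518 km.

h_sync ≈ 12500 km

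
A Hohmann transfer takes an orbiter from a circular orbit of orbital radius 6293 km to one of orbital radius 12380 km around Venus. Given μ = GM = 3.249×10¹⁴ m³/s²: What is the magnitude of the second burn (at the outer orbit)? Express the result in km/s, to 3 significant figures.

Δv ≈ 0.917 km/s

r₁ = 6293 km = 6.293×10⁶ m.
r₂ = 12380 km = 1.238×10⁷ m.
Transfer ellipse a_t = (r₁ + r₂)/2 = 9.336×10⁶ m.
At r₁: circular v_c1 = √(μ/r₁) = 7185 m/s; transfer-periapsis v_p = √[μ(2/r₁ − 1/a_t)] = 8274 m/s.
At r₂: circular v_c2 = √(μ/r₂) = 5123 m/s; transfer-apoapsis v_a = √[μ(2/r₂ − 1/a_t)] = 4206 m/s.
Δv₂ = v_c2 − v_a = 917.1 m/s.
= 0.9171 km/s.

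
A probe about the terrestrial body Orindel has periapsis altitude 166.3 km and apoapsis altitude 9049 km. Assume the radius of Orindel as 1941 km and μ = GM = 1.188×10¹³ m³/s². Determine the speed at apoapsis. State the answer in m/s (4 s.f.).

r_p = 1941 + 166.3 = 2107.3 km = 2.1073×10⁶ m.
r_a = 1941 + 9049 = 10990 km = 1.0990×10⁷ m.
Semi-major axis a = (r_p + r_a)/2 = 6548.6 km = 6.549×10⁶ m.
Vis-viva: v² = μ(2/r − 1/a) = 1.188×10¹³ × (1.820×10⁻⁷ − 1.527×10⁻⁷) = 3.479×10⁵ m²/s².
v = 589.8 m/s.

v ≈ 589.8 m/s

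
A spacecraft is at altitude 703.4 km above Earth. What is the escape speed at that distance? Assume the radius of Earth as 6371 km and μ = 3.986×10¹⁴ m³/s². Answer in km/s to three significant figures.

r = 6371 + 703.4 = 7074.4 km = 7.0744×10⁶ m.
Escape speed v_esc = √(2μ/r) = √(2 × 3.986×10¹⁴ / 7.074×10⁶) = √(1.127×10⁸) = 10620 m/s.
= 10.62 km/s.

v_esc ≈ 10.6 km/s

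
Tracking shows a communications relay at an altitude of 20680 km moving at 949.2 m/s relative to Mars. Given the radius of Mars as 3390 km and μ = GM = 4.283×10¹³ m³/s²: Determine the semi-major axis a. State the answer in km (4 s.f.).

a ≈ 16110 km

r = 3390 + 20680 = 24070 km = 2.407×10⁷ m.
Vis-viva rearranged: 1/a = 2/r − v²/μ = 8.309×10⁻⁸ − 2.104×10⁻⁸ = 6.205×10⁻⁸ m⁻¹.
a = 1.611×10⁷ m = 16115 km.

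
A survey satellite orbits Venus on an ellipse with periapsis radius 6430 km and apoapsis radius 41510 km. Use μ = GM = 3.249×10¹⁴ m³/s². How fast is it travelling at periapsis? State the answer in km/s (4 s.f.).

Semi-major axis a = (r_p + r_a)/2 = 23970 km = 2.397×10⁷ m.
Vis-viva: v² = μ(2/r − 1/a) = 3.249×10¹⁴ × (3.110×10⁻⁷ − 4.172×10⁻⁸) = 8.750×10⁷ m²/s².
v = 9354 m/s = 9.354 km/s.

v ≈ 9.354 km/s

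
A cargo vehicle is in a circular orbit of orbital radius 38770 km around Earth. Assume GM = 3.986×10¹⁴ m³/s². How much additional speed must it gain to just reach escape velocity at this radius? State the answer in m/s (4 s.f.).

r = 38770 km = 3.877×10⁷ m.
Circular speed v_c = √(μ/r) = 3206 m/s.
Escape speed v_esc = √(2μ/r) = √2 × v_c = 4535 m/s.
Δv = v_esc − v_c = 1328 m/s.

Δv ≈ 1328 m/s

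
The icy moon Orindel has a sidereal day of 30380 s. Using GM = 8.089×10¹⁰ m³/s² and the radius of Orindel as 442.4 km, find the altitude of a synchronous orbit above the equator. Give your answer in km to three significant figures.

h_sync ≈ 794 km

A synchronous orbit has period T, so by Kepler's third law a = (μT²/4π²)^(1/3).
μT²/4π² = 8.089×10¹⁰ × (3.038×10⁴)² / 39.48 = 1.891×10¹⁸ m³.
a = 1.237×10⁶ m = 1236.6 km.
Altitude h = a − R = 1236.6 − 442.4 = 794.22 km.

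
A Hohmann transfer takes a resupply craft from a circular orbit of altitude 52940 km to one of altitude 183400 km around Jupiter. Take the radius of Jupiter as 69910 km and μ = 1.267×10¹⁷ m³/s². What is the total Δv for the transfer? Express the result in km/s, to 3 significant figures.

r₁ = 69910 + 52940 = 122850 km = 1.2285×10⁸ m.
r₂ = 69910 + 183400 = 253310 km = 2.5331×10⁸ m.
Transfer ellipse a_t = (r₁ + r₂)/2 = 1.881×10⁸ m.
At r₁: circular v_c1 = √(μ/r₁) = 32110 m/s; transfer-perijove v_p = √[μ(2/r₁ − 1/a_t)] = 37270 m/s.
Δv₁ = v_p − v_c1 = 5155 m/s.
At r₂: circular v_c2 = √(μ/r₂) = 22360 m/s; transfer-apojove v_a = √[μ(2/r₂ − 1/a_t)] = 18080 m/s.
Δv₂ = v_c2 − v_a = 4290 m/s.
Total Δv = Δv₁ + Δv₂ = 9445 m/s = 9.445 km/s.

Δv_total ≈ 9.44 km/s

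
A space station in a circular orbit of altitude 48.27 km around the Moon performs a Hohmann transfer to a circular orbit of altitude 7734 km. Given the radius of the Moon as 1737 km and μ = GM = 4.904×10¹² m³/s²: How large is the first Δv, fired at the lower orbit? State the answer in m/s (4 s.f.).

r₁ = 1737 + 48.27 = 1785.3 km = 1.7853×10⁶ m.
r₂ = 1737 + 7734 = 9471.0 km = 9.4710×10⁶ m.
Transfer ellipse a_t = (r₁ + r₂)/2 = 5.628×10⁶ m.
At r₁: circular v_c1 = √(μ/r₁) = 1657 m/s; transfer-perilune v_p = √[μ(2/r₁ − 1/a_t)] = 2150 m/s.
Δv₁ = v_p − v_c1 = 492.6 m/s.

Δv ≈ 492.6 m/s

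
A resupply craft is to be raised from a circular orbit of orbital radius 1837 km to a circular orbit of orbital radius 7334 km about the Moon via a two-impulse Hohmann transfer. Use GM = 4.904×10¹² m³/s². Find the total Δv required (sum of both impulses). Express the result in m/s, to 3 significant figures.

r₁ = 1837 km = 1.837×10⁶ m.
r₂ = 7334 km = 7.334×10⁶ m.
Transfer ellipse a_t = (r₁ + r₂)/2 = 4.586×10⁶ m.
At r₁: circular v_c1 = √(μ/r₁) = 1634 m/s; transfer-perilune v_p = √[μ(2/r₁ − 1/a_t)] = 2066 m/s.
Δv₁ = v_p − v_c1 = 432.4 m/s.
At r₂: circular v_c2 = √(μ/r₂) = 817.7 m/s; transfer-apolune v_a = √[μ(2/r₂ − 1/a_t)] = 517.6 m/s.
Δv₂ = v_c2 − v_a = 300.2 m/s.
Total Δv = Δv₁ + Δv₂ = 732.6 m/s.

Δv_total ≈ 733 m/s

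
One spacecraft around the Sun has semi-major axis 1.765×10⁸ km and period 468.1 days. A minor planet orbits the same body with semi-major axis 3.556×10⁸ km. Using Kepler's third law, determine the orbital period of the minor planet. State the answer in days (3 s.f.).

T₂ ≈ 1340 days

Kepler's third law: T² ∝ a³, so T₂ = T₁ (a₂/a₁)^(3/2).
a₂/a₁ = 2.015, (a₂/a₁)^(3/2) = 2.860.
T₂ = 468.1 × 2.860 = 1339 days.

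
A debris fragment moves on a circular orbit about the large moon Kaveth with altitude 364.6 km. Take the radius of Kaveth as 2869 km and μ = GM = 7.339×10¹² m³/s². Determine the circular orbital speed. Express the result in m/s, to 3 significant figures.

v ≈ 1510 m/s

r = 2869 + 364.6 = 3233.6 km = 3.2336×10⁶ m.
For a circular orbit v = √(μ/r) = √(7.339×10¹² / 3.234×10⁶) = √(2.270×10⁶) = 1507 m/s.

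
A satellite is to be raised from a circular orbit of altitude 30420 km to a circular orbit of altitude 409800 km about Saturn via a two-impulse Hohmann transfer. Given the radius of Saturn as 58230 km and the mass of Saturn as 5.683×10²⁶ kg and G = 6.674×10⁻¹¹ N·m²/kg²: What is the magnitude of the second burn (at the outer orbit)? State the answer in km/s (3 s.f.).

μ = GM = 6.674×10⁻¹¹ × 5.683×10²⁶ = 3.793×10¹⁶ m³/s².
r₁ = 58230 + 30420 = 88650 km = 8.8650×10⁷ m.
r₂ = 58230 + 409800 = 468030 km = 4.6803×10⁸ m.
Transfer ellipse a_t = (r₁ + r₂)/2 = 2.783×10⁸ m.
At r₁: circular v_c1 = √(μ/r₁) = 20680 m/s; transfer-perikrone v_p = √[μ(2/r₁ − 1/a_t)] = 26820 m/s.
At r₂: circular v_c2 = √(μ/r₂) = 9002 m/s; transfer-apokrone v_a = √[μ(2/r₂ − 1/a_t)] = 5080 m/s.
Δv₂ = v_c2 − v_a = 3922 m/s.
= 3.922 km/s.

Δv ≈ 3.92 km/s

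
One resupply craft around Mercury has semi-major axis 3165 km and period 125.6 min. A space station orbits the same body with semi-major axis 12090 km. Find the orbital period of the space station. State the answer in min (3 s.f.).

Kepler's third law: T² ∝ a³, so T₂ = T₁ (a₂/a₁)^(3/2).
a₂/a₁ = 3.820, (a₂/a₁)^(3/2) = 7.466.
T₂ = 125.6 × 7.466 = 937.7 min.

T₂ ≈ 938 min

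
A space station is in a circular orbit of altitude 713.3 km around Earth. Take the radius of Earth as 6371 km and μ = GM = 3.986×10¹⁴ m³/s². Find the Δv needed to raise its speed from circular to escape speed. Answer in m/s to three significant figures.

Δv ≈ 3110 m/s

r = 6371 + 713.3 = 7084.3 km = 7.0843×10⁶ m.
Circular speed v_c = √(μ/r) = 7501 m/s.
Escape speed v_esc = √(2μ/r) = √2 × v_c = 10610 m/s.
Δv = v_esc − v_c = 3107 m/s.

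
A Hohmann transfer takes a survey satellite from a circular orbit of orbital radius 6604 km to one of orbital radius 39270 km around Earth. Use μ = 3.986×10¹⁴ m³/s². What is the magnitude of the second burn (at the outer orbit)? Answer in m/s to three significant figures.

r₁ = 6604 km = 6.604×10⁶ m.
r₂ = 39270 km = 3.927×10⁷ m.
Transfer ellipse a_t = (r₁ + r₂)/2 = 2.294×10⁷ m.
At r₁: circular v_c1 = √(μ/r₁) = 7769 m/s; transfer-perigee v_p = √[μ(2/r₁ − 1/a_t)] = 10170 m/s.
At r₂: circular v_c2 = √(μ/r₂) = 3186 m/s; transfer-apogee v_a = √[μ(2/r₂ − 1/a_t)] = 1710 m/s.
Δv₂ = v_c2 − v_a = 1476 m/s.

Δv ≈ 1480 m/s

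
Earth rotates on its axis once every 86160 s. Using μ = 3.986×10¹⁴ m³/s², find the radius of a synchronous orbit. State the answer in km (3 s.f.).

r_sync ≈ 42200 km

A synchronous orbit has period T, so by Kepler's third law a = (μT²/4π²)^(1/3).
μT²/4π² = 3.986×10¹⁴ × (8.616×10⁴)² / 39.48 = 7.495×10²² m³.
a = 4.216×10⁷ m = 42163 km.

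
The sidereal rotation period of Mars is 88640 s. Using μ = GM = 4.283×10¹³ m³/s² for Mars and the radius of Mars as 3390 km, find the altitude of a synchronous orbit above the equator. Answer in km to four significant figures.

A synchronous orbit has period T, so by Kepler's third law a = (μT²/4π²)^(1/3).
μT²/4π² = 4.283×10¹³ × (8.864×10⁴)² / 39.48 = 8.524×10²¹ m³.
a = 2.043×10⁷ m = 20428 km.
Altitude h = a − R = 20428 − 3390 = 17038 km.

h_sync ≈ 17040 km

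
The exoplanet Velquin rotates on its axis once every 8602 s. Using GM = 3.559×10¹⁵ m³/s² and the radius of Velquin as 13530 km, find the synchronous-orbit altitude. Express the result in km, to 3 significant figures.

A synchronous orbit has period T, so by Kepler's third law a = (μT²/4π²)^(1/3).
μT²/4π² = 3.559×10¹⁵ × (8.602×10³)² / 39.48 = 6.671×10²¹ m³.
a = 1.882×10⁷ m = 18824 km.
Altitude h = a − R = 18824 − 13530 = 5294.5 km.

h_sync ≈ 5290 km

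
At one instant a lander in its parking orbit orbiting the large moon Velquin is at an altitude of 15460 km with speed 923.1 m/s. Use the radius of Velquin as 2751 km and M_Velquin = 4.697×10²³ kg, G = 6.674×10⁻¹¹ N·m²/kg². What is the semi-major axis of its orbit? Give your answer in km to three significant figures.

a ≈ 12100 km

μ = GM = 6.674×10⁻¹¹ × 4.697×10²³ = 3.135×10¹³ m³/s².
r = 2751 + 15460 = 18211 km = 1.821×10⁷ m.
Specific orbital energy ε = v²/2 − μ/r = (923.1)²/2 − 3.135×10¹³/1.821×10⁷ = -1.295×10⁶ J/kg.
Since ε = −μ/(2a), a = −μ/(2ε) = 1.210×10⁷ m = 12101 km.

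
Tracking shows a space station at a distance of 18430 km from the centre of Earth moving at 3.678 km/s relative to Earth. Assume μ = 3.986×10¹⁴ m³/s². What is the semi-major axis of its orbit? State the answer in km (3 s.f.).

r = 1.843×10⁷ m.
Specific orbital energy ε = v²/2 − μ/r = (3678)²/2 − 3.986×10¹⁴/1.843×10⁷ = -1.486×10⁷ J/kg.
Since ε = −μ/(2a), a = −μ/(2ε) = 1.341×10⁷ m = 13408 km.

a ≈ 13400 km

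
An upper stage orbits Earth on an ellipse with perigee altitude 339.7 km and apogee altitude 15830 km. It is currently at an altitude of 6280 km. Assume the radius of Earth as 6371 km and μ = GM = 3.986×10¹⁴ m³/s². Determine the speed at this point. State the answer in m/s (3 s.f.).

r_p = 6371 + 339.7 = 6710.7 km = 6.7107×10⁶ m.
r_a = 6371 + 15830 = 22201 km = 2.2201×10⁷ m.
r = 6371 + 6280 = 12651 km = 1.265×10⁷ m.
Semi-major axis a = (r_p + r_a)/2 = 14456 km = 1.446×10⁷ m.
Vis-viva: v² = μ(2/r − 1/a) = 3.986×10¹⁴ × (1.581×10⁻⁷ − 6.918×10⁻⁸) = 3.544×10⁷ m²/s².
v = 5953 m/s.

v ≈ 5950 m/s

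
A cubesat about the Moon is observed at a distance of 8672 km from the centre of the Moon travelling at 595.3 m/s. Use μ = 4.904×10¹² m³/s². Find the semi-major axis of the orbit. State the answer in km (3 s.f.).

a ≈ 6310 km

r = 8.672×10⁶ m.
Vis-viva rearranged: 1/a = 2/r − v²/μ = 2.306×10⁻⁷ − 7.226×10⁻⁸ = 1.584×10⁻⁷ m⁻¹.
a = 6.315×10⁶ m = 6314.6 km.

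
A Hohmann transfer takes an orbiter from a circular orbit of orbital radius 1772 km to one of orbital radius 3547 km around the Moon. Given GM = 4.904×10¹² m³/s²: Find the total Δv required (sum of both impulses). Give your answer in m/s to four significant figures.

Δv_total ≈ 473.7 m/s

r₁ = 1772 km = 1.772×10⁶ m.
r₂ = 3547 km = 3.547×10⁶ m.
Transfer ellipse a_t = (r₁ + r₂)/2 = 2.660×10⁶ m.
At r₁: circular v_c1 = √(μ/r₁) = 1664 m/s; transfer-perilune v_p = √[μ(2/r₁ − 1/a_t)] = 1921 m/s.
Δv₁ = v_p − v_c1 = 257.6 m/s.
At r₂: circular v_c2 = √(μ/r₂) = 1176 m/s; transfer-apolune v_a = √[μ(2/r₂ − 1/a_t)] = 959.8 m/s.
Δv₂ = v_c2 − v_a = 216.0 m/s.
Total Δv = Δv₁ + Δv₂ = 473.7 m/s.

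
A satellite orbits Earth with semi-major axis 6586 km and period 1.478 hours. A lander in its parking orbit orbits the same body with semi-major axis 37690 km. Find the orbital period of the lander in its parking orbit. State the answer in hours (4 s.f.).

T₂ ≈ 20.23 hours

Kepler's third law: T² ∝ a³, so T₂ = T₁ (a₂/a₁)^(3/2).
a₂/a₁ = 5.723, (a₂/a₁)^(3/2) = 13.69.
T₂ = 1.478 × 13.69 = 20.23 hours.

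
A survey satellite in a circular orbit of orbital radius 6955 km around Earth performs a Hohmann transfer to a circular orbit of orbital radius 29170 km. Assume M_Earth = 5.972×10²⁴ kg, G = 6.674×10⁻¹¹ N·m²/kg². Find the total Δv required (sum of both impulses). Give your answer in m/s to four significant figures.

μ = GM = 6.674×10⁻¹¹ × 5.972×10²⁴ = 3.986×10¹⁴ m³/s².
r₁ = 6955 km = 6.955×10⁶ m.
r₂ = 29170 km = 2.917×10⁷ m.
Transfer ellipse a_t = (r₁ + r₂)/2 = 1.806×10⁷ m.
At r₁: circular v_c1 = √(μ/r₁) = 7570 m/s; transfer-perigee v_p = √[μ(2/r₁ − 1/a_t)] = 9620 m/s.
Δv₁ = v_p − v_c1 = 2050 m/s.
At r₂: circular v_c2 = √(μ/r₂) = 3696 m/s; transfer-apogee v_a = √[μ(2/r₂ − 1/a_t)] = 2294 m/s.
Δv₂ = v_c2 − v_a = 1403 m/s.
Total Δv = Δv₁ + Δv₂ = 3453 m/s.

Δv_total ≈ 3453 m/s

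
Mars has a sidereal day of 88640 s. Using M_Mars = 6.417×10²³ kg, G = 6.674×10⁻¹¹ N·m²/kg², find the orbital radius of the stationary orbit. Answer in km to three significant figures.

r_sync ≈ 20400 km

μ = GM = 6.674×10⁻¹¹ × 6.417×10²³ = 4.283×10¹³ m³/s².
A synchronous orbit has period T, so by Kepler's third law a = (μT²/4π²)^(1/3).
μT²/4π² = 4.283×10¹³ × (8.864×10⁴)² / 39.48 = 8.524×10²¹ m³.
a = 2.043×10⁷ m = 20427 km.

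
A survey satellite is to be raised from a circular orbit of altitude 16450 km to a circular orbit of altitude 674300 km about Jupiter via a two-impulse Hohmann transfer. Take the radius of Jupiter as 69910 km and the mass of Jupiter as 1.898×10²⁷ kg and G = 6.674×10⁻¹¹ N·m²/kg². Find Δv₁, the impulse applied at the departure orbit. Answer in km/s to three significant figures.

μ = GM = 6.674×10⁻¹¹ × 1.898×10²⁷ = 1.267×10¹⁷ m³/s².
r₁ = 69910 + 16450 = 86360 km = 8.6360×10⁷ m.
r₂ = 69910 + 674300 = 744210 km = 7.4421×10⁸ m.
Transfer ellipse a_t = (r₁ + r₂)/2 = 4.153×10⁸ m.
At r₁: circular v_c1 = √(μ/r₁) = 38300 m/s; transfer-perijove v_p = √[μ(2/r₁ − 1/a_t)] = 51270 m/s.
Δv₁ = v_p − v_c1 = 12970 m/s.
= 12.97 km/s.

Δv ≈ 13.0 km/s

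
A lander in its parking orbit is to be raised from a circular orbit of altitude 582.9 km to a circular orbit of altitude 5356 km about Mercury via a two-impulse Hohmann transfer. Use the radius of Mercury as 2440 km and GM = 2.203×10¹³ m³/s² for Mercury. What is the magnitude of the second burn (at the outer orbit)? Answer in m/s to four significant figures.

Δv ≈ 424.4 m/s

r₁ = 2440 + 582.9 = 3022.9 km = 3.0229×10⁶ m.
r₂ = 2440 + 5356 = 7796.0 km = 7.7960×10⁶ m.
Transfer ellipse a_t = (r₁ + r₂)/2 = 5.409×10⁶ m.
At r₁: circular v_c1 = √(μ/r₁) = 2700 m/s; transfer-periherm v_p = √[μ(2/r₁ − 1/a_t)] = 3241 m/s.
At r₂: circular v_c2 = √(μ/r₂) = 1681 m/s; transfer-apoherm v_a = √[μ(2/r₂ − 1/a_t)] = 1257 m/s.
Δv₂ = v_c2 − v_a = 424.4 m/s.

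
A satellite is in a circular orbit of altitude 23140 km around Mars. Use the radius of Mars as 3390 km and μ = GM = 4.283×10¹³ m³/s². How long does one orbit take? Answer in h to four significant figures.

T ≈ 36.44 h

r = 3390 + 23140 = 26530 km = 2.6530×10⁷ m.
Kepler's third law: T = 2π√(r³/μ) = 2π√((2.653×10⁷)³ / 4.283×10¹³).
r³/μ = 4.360×10⁸ s², so T = 2π × 2.088×10⁴ = 1.312×10⁵ s.
Converting: 1.312×10⁵ s ÷ 3600 = 36.44 h.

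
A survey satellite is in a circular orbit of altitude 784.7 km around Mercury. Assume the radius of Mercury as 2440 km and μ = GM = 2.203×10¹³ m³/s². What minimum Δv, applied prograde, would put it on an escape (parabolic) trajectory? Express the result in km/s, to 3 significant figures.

Δv ≈ 1.08 km/s

r = 2440 + 784.7 = 3224.7 km = 3.2247×10⁶ m.
Circular speed v_c = √(μ/r) = 2614 m/s.
Escape speed v_esc = √(2μ/r) = √2 × v_c = 3696 m/s.
Δv = v_esc − v_c = 1083 m/s = 1.083 km/s.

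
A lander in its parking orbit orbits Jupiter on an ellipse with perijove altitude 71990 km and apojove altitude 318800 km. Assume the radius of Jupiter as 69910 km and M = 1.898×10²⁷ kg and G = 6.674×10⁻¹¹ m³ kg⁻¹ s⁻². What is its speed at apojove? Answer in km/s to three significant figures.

μ = GM = 6.674×10⁻¹¹ × 1.898×10²⁷ = 1.267×10¹⁷ m³/s².
r_p = 69910 + 71990 = 141900 km = 1.4190×10⁸ m.
r_a = 69910 + 318800 = 388710 km = 3.8871×10⁸ m.
Semi-major axis a = (r_p + r_a)/2 = 2.6530×10⁵ km = 2.653×10⁸ m.
Vis-viva: v² = μ(2/r − 1/a) = 1.267×10¹⁷ × (5.145×10⁻⁹ − 3.769×10⁻⁹) = 1.743×10⁸ m²/s².
v = 13200 m/s = 13.20 km/s.

v ≈ 13.2 km/s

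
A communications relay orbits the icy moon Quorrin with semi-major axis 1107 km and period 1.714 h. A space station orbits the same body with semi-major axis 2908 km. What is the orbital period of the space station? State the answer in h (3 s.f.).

T₂ ≈ 7.30 h

Kepler's third law: T² ∝ a³, so T₂ = T₁ (a₂/a₁)^(3/2).
a₂/a₁ = 2.627, (a₂/a₁)^(3/2) = 4.258.
T₂ = 1.714 × 4.258 = 7.298 h.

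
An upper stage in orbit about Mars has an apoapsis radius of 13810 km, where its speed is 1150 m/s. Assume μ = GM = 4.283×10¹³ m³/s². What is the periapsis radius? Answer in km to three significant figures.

periapsis radius ≈ 3740 km

r_a = 1.381×10⁷ m.
Specific energy ε = v²/2 − μ/r = -2.440×10⁶ J/kg, so a = −μ/(2ε) = 8.776×10⁶ m.
The apsides satisfy r_p + r_a = 2a, so the periapsis radius is 2a − r_a = 3.742×10⁶ m = 3742.4 km.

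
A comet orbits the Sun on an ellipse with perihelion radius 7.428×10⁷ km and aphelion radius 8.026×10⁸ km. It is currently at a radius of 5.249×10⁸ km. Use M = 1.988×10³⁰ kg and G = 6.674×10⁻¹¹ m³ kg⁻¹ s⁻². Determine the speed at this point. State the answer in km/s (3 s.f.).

μ = GM = 6.674×10⁻¹¹ × 1.988×10³⁰ = 1.327×10²⁰ m³/s².
Semi-major axis a = (r_p + r_a)/2 = 4.3844×10⁸ km = 4.384×10¹¹ m.
Vis-viva: v² = μ(2/r − 1/a) = 1.327×10²⁰ × (3.810×10⁻¹² − 2.281×10⁻¹²) = 2.029×10⁸ m²/s².
v = 14250 m/s = 14.25 km/s.

v ≈ 14.2 km/s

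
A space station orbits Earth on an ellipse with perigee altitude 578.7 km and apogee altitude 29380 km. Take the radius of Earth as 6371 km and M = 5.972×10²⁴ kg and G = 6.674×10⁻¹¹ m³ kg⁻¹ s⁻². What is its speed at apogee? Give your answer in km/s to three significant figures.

v ≈ 1.90 km/s

μ = GM = 6.674×10⁻¹¹ × 5.972×10²⁴ = 3.986×10¹⁴ m³/s².
r_p = 6371 + 578.7 = 6949.7 km = 6.9497×10⁶ m.
r_a = 6371 + 29380 = 35751 km = 3.5751×10⁷ m.
Semi-major axis a = (r_p + r_a)/2 = 21350 km = 2.135×10⁷ m.
Vis-viva: v² = μ(2/r − 1/a) = 3.986×10¹⁴ × (5.594×10⁻⁸ − 4.684×10⁻⁸) = 3.629×10⁶ m²/s².
v = 1905 m/s = 1.905 km/s.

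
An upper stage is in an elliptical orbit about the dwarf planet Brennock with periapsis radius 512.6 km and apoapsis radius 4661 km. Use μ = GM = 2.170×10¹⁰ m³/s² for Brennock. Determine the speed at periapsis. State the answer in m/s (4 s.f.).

Semi-major axis a = (r_p + r_a)/2 = 2586.8 km = 2.587×10⁶ m.
Vis-viva: v² = μ(2/r − 1/a) = 2.170×10¹⁰ × (3.902×10⁻⁶ − 3.866×10⁻⁷) = 7.628×10⁴ m²/s².
v = 276.2 m/s.

v ≈ 276.2 m/s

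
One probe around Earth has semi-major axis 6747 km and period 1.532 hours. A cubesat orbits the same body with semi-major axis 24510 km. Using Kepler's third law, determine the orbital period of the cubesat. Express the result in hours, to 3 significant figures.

Kepler's third law: T² ∝ a³, so T₂ = T₁ (a₂/a₁)^(3/2).
a₂/a₁ = 3.633, (a₂/a₁)^(3/2) = 6.924.
T₂ = 1.532 × 6.924 = 10.61 hours.

T₂ ≈ 10.6 hours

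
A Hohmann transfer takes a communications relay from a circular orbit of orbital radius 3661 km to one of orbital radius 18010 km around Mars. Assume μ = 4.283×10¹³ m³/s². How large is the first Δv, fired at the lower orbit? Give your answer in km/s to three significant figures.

Δv ≈ 0.989 km/s

r₁ = 3661 km = 3.661×10⁶ m.
r₂ = 18010 km = 1.801×10⁷ m.
Transfer ellipse a_t = (r₁ + r₂)/2 = 1.084×10⁷ m.
At r₁: circular v_c1 = √(μ/r₁) = 3420 m/s; transfer-periapsis v_p = √[μ(2/r₁ − 1/a_t)] = 4410 m/s.
Δv₁ = v_p − v_c1 = 989.3 m/s.
= 0.9893 km/s.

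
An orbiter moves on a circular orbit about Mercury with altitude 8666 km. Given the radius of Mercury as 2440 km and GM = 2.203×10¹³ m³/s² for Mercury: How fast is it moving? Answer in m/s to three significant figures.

r = 2440 + 8666 = 11106 km = 1.1106×10⁷ m.
For a circular orbit v = √(μ/r) = √(2.203×10¹³ / 1.111×10⁷) = √(1.984×10⁶) = 1408 m/s.

v ≈ 1410 m/s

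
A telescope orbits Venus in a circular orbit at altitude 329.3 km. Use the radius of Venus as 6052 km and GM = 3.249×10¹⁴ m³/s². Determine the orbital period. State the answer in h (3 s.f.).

r = 6052 + 329.3 = 6381.3 km = 6.3813×10⁶ m.
Kepler's third law: T = 2π√(r³/μ) = 2π√((6.381×10⁶)³ / 3.249×10¹⁴).
r³/μ = 7.998×10⁵ s², so T = 2π × 8.943×10² = 5.619×10³ s.
Converting: 5.619×10³ s ÷ 3600 = 1.561 h.

T ≈ 1.56 h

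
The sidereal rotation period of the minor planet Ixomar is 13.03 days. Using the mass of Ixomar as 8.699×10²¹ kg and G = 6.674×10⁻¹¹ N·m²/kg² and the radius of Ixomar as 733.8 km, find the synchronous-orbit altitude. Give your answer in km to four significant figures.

μ = GM = 6.674×10⁻¹¹ × 8.699×10²¹ = 5.806×10¹¹ m³/s².
T = 13.03 days = 1.126×10⁶ s.
A synchronous orbit has period T, so by Kepler's third law a = (μT²/4π²)^(1/3).
μT²/4π² = 5.806×10¹¹ × (1.126×10⁶)² / 39.48 = 1.864×10²² m³.
a = 2.651×10⁷ m = 26514 km.
Altitude h = a − R = 26514 − 733.8 = 25780 km.

h_sync ≈ 25780 km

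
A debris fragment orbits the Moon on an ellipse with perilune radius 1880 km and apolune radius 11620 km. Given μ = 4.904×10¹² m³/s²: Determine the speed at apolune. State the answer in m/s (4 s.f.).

Semi-major axis a = (r_p + r_a)/2 = 6750.0 km = 6.750×10⁶ m.
Vis-viva: v² = μ(2/r − 1/a) = 4.904×10¹² × (1.721×10⁻⁷ − 1.481×10⁻⁷) = 1.175×10⁵ m²/s².
v = 342.8 m/s.

v ≈ 342.8 m/s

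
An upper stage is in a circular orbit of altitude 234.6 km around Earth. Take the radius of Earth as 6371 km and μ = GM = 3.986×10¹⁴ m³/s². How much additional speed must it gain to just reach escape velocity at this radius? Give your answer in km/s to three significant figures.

Δv ≈ 3.22 km/s

r = 6371 + 234.6 = 6605.6 km = 6.6056×10⁶ m.
Circular speed v_c = √(μ/r) = 7768 m/s.
Escape speed v_esc = √(2μ/r) = √2 × v_c = 10990 m/s.
Δv = v_esc − v_c = 3218 m/s = 3.218 km/s.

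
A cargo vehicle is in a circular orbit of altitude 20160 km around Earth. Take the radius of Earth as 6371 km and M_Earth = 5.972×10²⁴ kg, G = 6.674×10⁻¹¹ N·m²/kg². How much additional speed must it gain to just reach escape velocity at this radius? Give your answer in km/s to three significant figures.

μ = GM = 6.674×10⁻¹¹ × 5.972×10²⁴ = 3.986×10¹⁴ m³/s².
r = 6371 + 20160 = 26531 km = 2.6531×10⁷ m.
Circular speed v_c = √(μ/r) = 3876 m/s.
Escape speed v_esc = √(2μ/r) = √2 × v_c = 5481 m/s.
Δv = v_esc − v_c = 1605 m/s = 1.605 km/s.

Δv ≈ 1.61 km/s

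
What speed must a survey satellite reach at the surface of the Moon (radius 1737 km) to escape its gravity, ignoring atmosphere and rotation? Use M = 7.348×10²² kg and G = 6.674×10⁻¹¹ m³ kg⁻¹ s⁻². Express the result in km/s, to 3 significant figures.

μ = GM = 6.674×10⁻¹¹ × 7.348×10²² = 4.904×10¹² m³/s².
r = R = 1.737×10⁶ m.
Escape speed v_esc = √(2μ/r) = √(2 × 4.904×10¹² / 1.737×10⁶) = √(5.647×10⁶) = 2376 m/s.
= 2.376 km/s.

v_esc ≈ 2.38 km/s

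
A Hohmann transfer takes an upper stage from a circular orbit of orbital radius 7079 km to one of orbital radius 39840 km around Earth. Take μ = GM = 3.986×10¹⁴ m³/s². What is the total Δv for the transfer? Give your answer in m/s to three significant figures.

Δv_total ≈ 3700 m/s

r₁ = 7079 km = 7.079×10⁶ m.
r₂ = 39840 km = 3.984×10⁷ m.
Transfer ellipse a_t = (r₁ + r₂)/2 = 2.346×10⁷ m.
At r₁: circular v_c1 = √(μ/r₁) = 7504 m/s; transfer-perigee v_p = √[μ(2/r₁ − 1/a_t)] = 9779 m/s.
Δv₁ = v_p − v_c1 = 2275 m/s.
At r₂: circular v_c2 = √(μ/r₂) = 3163 m/s; transfer-apogee v_a = √[μ(2/r₂ − 1/a_t)] = 1738 m/s.
Δv₂ = v_c2 − v_a = 1426 m/s.
Total Δv = Δv₁ + Δv₂ = 3700 m/s.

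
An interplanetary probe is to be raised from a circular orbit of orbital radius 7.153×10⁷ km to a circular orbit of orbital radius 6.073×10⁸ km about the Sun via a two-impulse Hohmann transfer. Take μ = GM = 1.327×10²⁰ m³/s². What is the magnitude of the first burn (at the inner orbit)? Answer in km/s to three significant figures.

Δv ≈ 14.5 km/s

r₁ = 7.153×10⁷ km = 7.153×10¹⁰ m.
r₂ = 6.073×10⁸ km = 6.073×10¹¹ m.
Transfer ellipse a_t = (r₁ + r₂)/2 = 3.394×10¹¹ m.
At r₁: circular v_c1 = √(μ/r₁) = 43070 m/s; transfer-perihelion v_p = √[μ(2/r₁ − 1/a_t)] = 57610 m/s.
Δv₁ = v_p − v_c1 = 14540 m/s.
= 14.54 km/s.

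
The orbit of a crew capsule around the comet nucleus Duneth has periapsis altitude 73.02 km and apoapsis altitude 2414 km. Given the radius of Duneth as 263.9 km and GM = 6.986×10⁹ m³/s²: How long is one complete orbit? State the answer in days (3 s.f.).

T ≈ 1.61 days

r_p = 263.9 + 73.02 = 336.92 km = 3.3692×10⁵ m.
r_a = 263.9 + 2414 = 2677.9 km = 2.6779×10⁶ m.
Semi-major axis a = (r_p + r_a)/2 = (336.92 + 2677.9)/2 = 1507.4 km = 1.507×10⁶ m.
By Kepler's third law T = 2π√(a³/μ) = 2π × 2.214×10⁴ = 1.391×10⁵ s.
= 1.610 days.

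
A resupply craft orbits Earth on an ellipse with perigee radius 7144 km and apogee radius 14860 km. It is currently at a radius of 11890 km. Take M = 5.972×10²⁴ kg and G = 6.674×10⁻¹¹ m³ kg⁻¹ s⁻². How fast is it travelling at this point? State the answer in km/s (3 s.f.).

μ = GM = 6.674×10⁻¹¹ × 5.972×10²⁴ = 3.986×10¹⁴ m³/s².
Semi-major axis a = (r_p + r_a)/2 = 11002 km = 1.100×10⁷ m.
Vis-viva: v² = μ(2/r − 1/a) = 3.986×10¹⁴ × (1.682×10⁻⁷ − 9.089×10⁻⁸) = 3.082×10⁷ m²/s².
v = 5551 m/s = 5.551 km/s.

v ≈ 5.55 km/s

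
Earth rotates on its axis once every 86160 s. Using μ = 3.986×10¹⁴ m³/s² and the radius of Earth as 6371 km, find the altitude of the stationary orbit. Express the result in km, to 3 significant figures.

h_sync ≈ 35800 km

A synchronous orbit has period T, so by Kepler's third law a = (μT²/4π²)^(1/3).
μT²/4π² = 3.986×10¹⁴ × (8.616×10⁴)² / 39.48 = 7.495×10²² m³.
a = 4.216×10⁷ m = 42163 km.
Altitude h = a − R = 42163 − 6371 = 35792 km.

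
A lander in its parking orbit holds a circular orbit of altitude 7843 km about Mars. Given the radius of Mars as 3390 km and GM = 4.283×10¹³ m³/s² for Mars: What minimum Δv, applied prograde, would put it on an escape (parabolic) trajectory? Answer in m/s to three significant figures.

r = 3390 + 7843 = 11233 km = 1.1233×10⁷ m.
Circular speed v_c = √(μ/r) = 1953 m/s.
Escape speed v_esc = √(2μ/r) = √2 × v_c = 2761 m/s.
Δv = v_esc − v_c = 808.8 m/s.

Δv ≈ 809 m/s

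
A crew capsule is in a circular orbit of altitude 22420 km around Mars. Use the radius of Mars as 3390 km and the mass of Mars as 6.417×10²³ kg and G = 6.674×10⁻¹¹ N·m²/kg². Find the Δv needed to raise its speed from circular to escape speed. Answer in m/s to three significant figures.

Δv ≈ 534 m/s

μ = GM = 6.674×10⁻¹¹ × 6.417×10²³ = 4.283×10¹³ m³/s².
r = 3390 + 22420 = 25810 km = 2.5810×10⁷ m.
Circular speed v_c = √(μ/r) = 1288 m/s.
Escape speed v_esc = √(2μ/r) = √2 × v_c = 1822 m/s.
Δv = v_esc − v_c = 533.6 m/s.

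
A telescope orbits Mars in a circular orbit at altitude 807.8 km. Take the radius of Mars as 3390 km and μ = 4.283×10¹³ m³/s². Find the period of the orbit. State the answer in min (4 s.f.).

T ≈ 137.6 min

r = 3390 + 807.8 = 4197.8 km = 4.1978×10⁶ m.
Kepler's third law: T = 2π√(r³/μ) = 2π√((4.198×10⁶)³ / 4.283×10¹³).
r³/μ = 1.727×10⁶ s², so T = 2π × 1.314×10³ = 8.257×10³ s.
Converting: 8.257×10³ s ÷ 60.00 = 137.6 min.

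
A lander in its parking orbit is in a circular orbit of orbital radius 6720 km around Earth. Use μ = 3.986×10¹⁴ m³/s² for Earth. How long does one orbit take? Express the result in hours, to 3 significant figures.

r = 6720 km = 6.720×10⁶ m.
Kepler's third law: T = 2π√(r³/μ) = 2π√((6.720×10⁶)³ / 3.986×10¹⁴).
r³/μ = 7.613×10⁵ s², so T = 2π × 8.725×10² = 5.482×10³ s.
Converting: 5.482×10³ s ÷ 3600 = 1.523 hours.

T ≈ 1.52 hours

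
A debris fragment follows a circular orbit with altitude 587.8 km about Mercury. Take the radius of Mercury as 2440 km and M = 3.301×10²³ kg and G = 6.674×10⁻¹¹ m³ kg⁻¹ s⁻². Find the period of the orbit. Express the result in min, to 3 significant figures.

T ≈ 118 min

μ = GM = 6.674×10⁻¹¹ × 3.301×10²³ = 2.203×10¹³ m³/s².
r = 2440 + 587.8 = 3027.8 km = 3.0278×10⁶ m.
Kepler's third law: T = 2π√(r³/μ) = 2π√((3.028×10⁶)³ / 2.203×10¹³).
r³/μ = 1.260×10⁶ s², so T = 2π × 1.122×10³ = 7.053×10³ s.
Converting: 7.053×10³ s ÷ 60.00 = 117.5 min.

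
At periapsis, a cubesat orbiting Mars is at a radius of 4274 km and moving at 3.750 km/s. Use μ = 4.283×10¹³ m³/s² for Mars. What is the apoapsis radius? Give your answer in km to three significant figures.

r_p = 4.274×10⁶ m.
Specific energy ε = v²/2 − μ/r = -2.990×10⁶ J/kg, so a = −μ/(2ε) = 7.163×10⁶ m.
The apsides satisfy r_p + r_a = 2a, so the apoapsis radius is 2a − r_p = 1.005×10⁷ m = 10051 km.

apoapsis radius ≈ 10100 km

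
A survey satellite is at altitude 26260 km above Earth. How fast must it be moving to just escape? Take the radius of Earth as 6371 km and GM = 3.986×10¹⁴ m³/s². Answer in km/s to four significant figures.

v_esc ≈ 4.943 km/s

r = 6371 + 26260 = 32631 km = 3.2631×10⁷ m.
Escape speed v_esc = √(2μ/r) = √(2 × 3.986×10¹⁴ / 3.263×10⁷) = √(2.443×10⁷) = 4943 m/s.
= 4.943 km/s.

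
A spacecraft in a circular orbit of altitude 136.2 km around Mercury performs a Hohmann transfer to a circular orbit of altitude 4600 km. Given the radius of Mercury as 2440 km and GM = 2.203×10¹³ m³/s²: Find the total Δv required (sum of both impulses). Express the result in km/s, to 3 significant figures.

r₁ = 2440 + 136.2 = 2576.2 km = 2.5762×10⁶ m.
r₂ = 2440 + 4600 = 7040.0 km = 7.0400×10⁶ m.
Transfer ellipse a_t = (r₁ + r₂)/2 = 4.808×10⁶ m.
At r₁: circular v_c1 = √(μ/r₁) = 2924 m/s; transfer-periherm v_p = √[μ(2/r₁ − 1/a_t)] = 3538 m/s.
Δv₁ = v_p − v_c1 = 614.2 m/s.
At r₂: circular v_c2 = √(μ/r₂) = 1769 m/s; transfer-apoherm v_a = √[μ(2/r₂ − 1/a_t)] = 1295 m/s.
Δv₂ = v_c2 − v_a = 474.1 m/s.
Total Δv = Δv₁ + Δv₂ = 1088 m/s = 1.088 km/s.

Δv_total ≈ 1.09 km/s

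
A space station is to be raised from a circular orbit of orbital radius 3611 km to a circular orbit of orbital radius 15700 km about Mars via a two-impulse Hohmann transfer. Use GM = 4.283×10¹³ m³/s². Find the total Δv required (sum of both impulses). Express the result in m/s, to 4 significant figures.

r₁ = 3611 km = 3.611×10⁶ m.
r₂ = 15700 km = 1.570×10⁷ m.
Transfer ellipse a_t = (r₁ + r₂)/2 = 9.656×10⁶ m.
At r₁: circular v_c1 = √(μ/r₁) = 3444 m/s; transfer-periapsis v_p = √[μ(2/r₁ − 1/a_t)] = 4392 m/s.
Δv₁ = v_p − v_c1 = 947.6 m/s.
At r₂: circular v_c2 = √(μ/r₂) = 1652 m/s; transfer-apoapsis v_a = √[μ(2/r₂ − 1/a_t)] = 1010 m/s.
Δv₂ = v_c2 − v_a = 641.6 m/s.
Total Δv = Δv₁ + Δv₂ = 1589 m/s.

Δv_total ≈ 1589 m/s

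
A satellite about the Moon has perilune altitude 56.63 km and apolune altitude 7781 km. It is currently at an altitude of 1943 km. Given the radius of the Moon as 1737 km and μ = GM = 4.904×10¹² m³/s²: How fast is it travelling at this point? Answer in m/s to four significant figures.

r_p = 1737 + 56.63 = 1793.6 km = 1.7936×10⁶ m.
r_a = 1737 + 7781 = 9518.0 km = 9.5180×10⁶ m.
r = 1737 + 1943 = 3680.0 km = 3.680×10⁶ m.
Semi-major axis a = (r_p + r_a)/2 = 5655.8 km = 5.656×10⁶ m.
Vis-viva: v² = μ(2/r − 1/a) = 4.904×10¹² × (5.435×10⁻⁷ − 1.768×10⁻⁷) = 1.798×10⁶ m²/s².
v = 1341 m/s.

v ≈ 1341 m/s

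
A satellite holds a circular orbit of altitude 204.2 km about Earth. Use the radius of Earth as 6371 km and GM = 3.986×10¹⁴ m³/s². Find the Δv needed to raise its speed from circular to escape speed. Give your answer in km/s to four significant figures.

Δv ≈ 3.225 km/s

r = 6371 + 204.2 = 6575.2 km = 6.5752×10⁶ m.
Circular speed v_c = √(μ/r) = 7786 m/s.
Escape speed v_esc = √(2μ/r) = √2 × v_c = 11010 m/s.
Δv = v_esc − v_c = 3225 m/s = 3.225 km/s.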